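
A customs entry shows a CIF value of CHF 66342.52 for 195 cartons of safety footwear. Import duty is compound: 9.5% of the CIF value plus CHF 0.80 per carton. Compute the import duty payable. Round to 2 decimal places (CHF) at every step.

Ad valorem component: 66342.52 × 9.5% = 6302.54
Specific component: 195 × 0.80 = 156.00
Import duty = 6302.54 + 156.00 = 6458.54

Import duty: CHF 6458.54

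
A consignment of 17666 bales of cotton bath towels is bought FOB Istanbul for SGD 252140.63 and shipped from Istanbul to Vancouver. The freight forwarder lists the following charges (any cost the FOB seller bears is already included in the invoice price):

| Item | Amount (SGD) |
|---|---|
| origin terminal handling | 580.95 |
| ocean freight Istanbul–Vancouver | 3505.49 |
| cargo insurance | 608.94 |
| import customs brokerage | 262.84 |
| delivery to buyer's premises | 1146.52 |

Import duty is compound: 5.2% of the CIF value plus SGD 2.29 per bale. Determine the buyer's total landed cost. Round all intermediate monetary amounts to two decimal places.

Total landed cost: SGD 311444.82

FOB: the seller bears costs until goods are on board at the origin port; the buyer bears freight, insurance and all costs thereafter.
Already in the invoice (seller's account under FOB): origin terminal — exclude.
CIF value = FOB price + freight + insurance = 252140.63 + 3505.49 + 608.94 = 256255.06
Ad valorem component: 256255.06 × 5.2% = 13325.26
Specific component: 17666 × 2.29 = 40455.14
Import duty = 13325.26 + 40455.14 = 53780.40
Buyer bears: freight 3505.49 + insurance 608.94 + brokerage 262.84 + delivery 1146.52 + duty 53780.40 = 59304.19
Landed cost = invoice 252140.63 + 59304.19 = 311444.82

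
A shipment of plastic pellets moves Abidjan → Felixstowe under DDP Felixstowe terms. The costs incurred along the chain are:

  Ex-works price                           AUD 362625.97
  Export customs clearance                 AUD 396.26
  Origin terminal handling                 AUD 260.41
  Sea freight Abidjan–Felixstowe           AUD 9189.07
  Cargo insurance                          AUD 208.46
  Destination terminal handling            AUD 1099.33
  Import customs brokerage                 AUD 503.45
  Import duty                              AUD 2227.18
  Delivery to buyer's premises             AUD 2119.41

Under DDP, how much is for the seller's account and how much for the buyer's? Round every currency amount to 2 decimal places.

DDP: the seller bears all costs including import duty.
Seller's account: goods 362625.97 + export clearance 396.26 + origin terminal 260.41 + freight 9189.07 + insurance 208.46 + destination terminal 1099.33 + brokerage 503.45 + duty 2227.18 + delivery 2119.41 = 378629.54
Buyer's account: 0.00

Seller: AUD 378629.54; buyer: AUD 0.00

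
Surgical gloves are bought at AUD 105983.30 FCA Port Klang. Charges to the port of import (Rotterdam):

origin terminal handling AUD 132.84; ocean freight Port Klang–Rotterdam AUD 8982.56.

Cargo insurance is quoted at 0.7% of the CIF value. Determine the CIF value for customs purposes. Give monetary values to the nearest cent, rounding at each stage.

Let C be the CIF value. C = FCA price + pre-shipment costs + freight + 0.7% × C
C − 0.7% × C = 105983.30 + 132.84 + 8982.56
0.993 × C = 115098.70
C = 115098.70 / 0.993 = 115910.07
Insurance premium = 0.7% × 115910.07 = 811.37

CIF value: AUD 115910.07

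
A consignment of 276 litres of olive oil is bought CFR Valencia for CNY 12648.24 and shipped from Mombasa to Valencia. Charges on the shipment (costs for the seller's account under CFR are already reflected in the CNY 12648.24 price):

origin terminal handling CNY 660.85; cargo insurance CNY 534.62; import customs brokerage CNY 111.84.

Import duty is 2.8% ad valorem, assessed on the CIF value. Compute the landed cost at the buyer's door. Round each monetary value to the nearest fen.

CFR: the seller pays costs through ocean freight to the destination port, but not insurance.
Already in the invoice (seller's account under CFR): origin terminal — exclude.
CIF value = CFR price + insurance = 12648.24 + 534.62 = 13182.86
Import duty = 13182.86 × 2.8% = 369.12
Buyer bears: insurance 534.62 + brokerage 111.84 + duty 369.12 = 1015.58
Landed cost = invoice 12648.24 + 1015.58 = 13663.82

Total landed cost: CNY 13663.82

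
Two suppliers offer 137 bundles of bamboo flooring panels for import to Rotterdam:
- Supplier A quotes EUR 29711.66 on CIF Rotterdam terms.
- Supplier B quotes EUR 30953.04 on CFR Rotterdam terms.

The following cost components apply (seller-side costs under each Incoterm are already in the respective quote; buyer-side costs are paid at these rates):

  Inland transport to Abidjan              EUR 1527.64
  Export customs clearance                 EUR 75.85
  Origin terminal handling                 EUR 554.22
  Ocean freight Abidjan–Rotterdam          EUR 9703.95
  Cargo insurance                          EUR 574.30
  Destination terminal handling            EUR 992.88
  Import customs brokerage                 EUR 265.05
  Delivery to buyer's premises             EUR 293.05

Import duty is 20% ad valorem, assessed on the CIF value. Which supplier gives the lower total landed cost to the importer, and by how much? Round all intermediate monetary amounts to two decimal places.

Supplier A (CIF):
The CIF price already equals the CIF value: 29711.66
Import duty = 29711.66 × 20% = 5942.33
Buyer bears (A): 992.88 + 265.05 + 293.05 = 1550.98
Landed cost (A) = invoice 29711.66 + 1550.98 + duty 5942.33 = 37204.97
Supplier B (CFR):
CIF value = CFR price + insurance = 30953.04 + 574.30 = 31527.34
Import duty = 31527.34 × 20% = 6305.47
Buyer bears (B): 574.30 + 992.88 + 265.05 + 293.05 = 2125.28
Landed cost (B) = invoice 30953.04 + 2125.28 + duty 6305.47 = 39383.79
Difference = |37204.97 − 39383.79| = 2178.82

Supplier A is cheaper by EUR 2178.82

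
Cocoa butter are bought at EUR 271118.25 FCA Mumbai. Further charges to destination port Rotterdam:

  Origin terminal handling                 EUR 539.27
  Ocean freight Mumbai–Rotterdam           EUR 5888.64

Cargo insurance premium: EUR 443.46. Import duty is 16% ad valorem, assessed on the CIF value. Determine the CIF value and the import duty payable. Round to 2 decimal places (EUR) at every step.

CIF = FCA price + pre-shipment costs + freight + insurance
CIF = 271118.25 + 539.27 + 5888.64 + 443.46 = 277989.62
Import duty = 277989.62 × 16% = 44478.34

CIF value: EUR 277989.62; import duty: EUR 44478.34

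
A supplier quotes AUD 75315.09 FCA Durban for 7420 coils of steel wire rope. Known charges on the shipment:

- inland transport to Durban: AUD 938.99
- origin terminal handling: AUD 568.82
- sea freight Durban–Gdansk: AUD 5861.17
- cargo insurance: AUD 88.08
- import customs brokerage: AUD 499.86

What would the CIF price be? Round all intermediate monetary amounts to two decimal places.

Not relevant to the conversion: inland to port — on the seller under both FCA and CIF; already in the FCA price and stays in the CIF price. brokerage — on the buyer under both terms; not part of either seller's price.
From FCA to CIF, the seller additionally bears: origin terminal, freight, insurance.
CIF price = 75315.09 + 568.82 + 5861.17 + 88.08 = 81833.16

CIF price: AUD 81833.16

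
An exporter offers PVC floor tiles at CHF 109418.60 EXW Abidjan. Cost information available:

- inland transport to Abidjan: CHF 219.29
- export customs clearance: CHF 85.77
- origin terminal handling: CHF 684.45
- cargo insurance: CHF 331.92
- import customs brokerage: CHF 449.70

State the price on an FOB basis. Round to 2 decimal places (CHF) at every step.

Not relevant to the conversion: insurance, brokerage — on the buyer under both terms; not part of either seller's price.
From EXW to FOB, the seller additionally bears: inland to port, export clearance, origin terminal.
FOB price = 109418.60 + 219.29 + 85.77 + 684.45 = 110408.11

FOB price: CHF 110408.11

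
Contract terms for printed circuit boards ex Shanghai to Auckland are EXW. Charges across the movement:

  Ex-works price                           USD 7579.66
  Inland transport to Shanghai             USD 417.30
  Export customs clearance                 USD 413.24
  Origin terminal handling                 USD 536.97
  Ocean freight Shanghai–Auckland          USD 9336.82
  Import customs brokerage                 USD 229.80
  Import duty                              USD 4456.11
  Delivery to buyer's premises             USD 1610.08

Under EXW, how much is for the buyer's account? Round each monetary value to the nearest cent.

Buyer's account: USD 17000.32

EXW: the seller makes goods available at their premises; the buyer bears all onward costs.
Seller's account: goods 7579.66 = 7579.66
Buyer's account: inland to port 417.30 + export clearance 413.24 + origin terminal 536.97 + freight 9336.82 + brokerage 229.80 + duty 4456.11 + delivery 1610.08 = 17000.32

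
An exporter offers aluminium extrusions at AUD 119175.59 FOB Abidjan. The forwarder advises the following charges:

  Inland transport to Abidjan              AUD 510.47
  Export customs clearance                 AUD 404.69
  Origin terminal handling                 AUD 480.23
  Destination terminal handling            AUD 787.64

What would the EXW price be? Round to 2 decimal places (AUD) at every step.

EXW price: AUD 117780.20

Not relevant to the conversion: destination terminal — on the buyer under both terms; not part of either seller's price.
From FOB to EXW, the seller no longer bears: inland to port, export clearance, origin terminal.
EXW price = 119175.59 − 510.47 − 404.69 − 480.23 = 117780.20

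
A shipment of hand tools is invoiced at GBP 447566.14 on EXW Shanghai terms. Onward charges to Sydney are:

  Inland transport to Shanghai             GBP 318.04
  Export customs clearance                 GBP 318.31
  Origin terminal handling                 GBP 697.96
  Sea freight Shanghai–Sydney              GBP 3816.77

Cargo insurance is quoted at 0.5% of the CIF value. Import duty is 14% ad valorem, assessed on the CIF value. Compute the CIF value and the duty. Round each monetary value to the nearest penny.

CIF value: GBP 454992.18; import duty: GBP 63698.91

Let C be the CIF value. C = EXW price + pre-shipment costs + freight + 0.5% × C
C − 0.5% × C = 447566.14 + 318.04 + 318.31 + 697.96 + 3816.77
0.995 × C = 452717.22
C = 452717.22 / 0.995 = 454992.18
Insurance premium = 0.5% × 454992.18 = 2274.96
Import duty = 454992.18 × 14% = 63698.91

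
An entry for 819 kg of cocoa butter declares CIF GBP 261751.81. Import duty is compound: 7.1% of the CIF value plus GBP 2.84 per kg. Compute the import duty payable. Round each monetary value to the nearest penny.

Ad valorem component: 261751.81 × 7.1% = 18584.38
Specific component: 819 × 2.84 = 2325.96
Import duty = 18584.38 + 2325.96 = 20910.34

Import duty: GBP 20910.34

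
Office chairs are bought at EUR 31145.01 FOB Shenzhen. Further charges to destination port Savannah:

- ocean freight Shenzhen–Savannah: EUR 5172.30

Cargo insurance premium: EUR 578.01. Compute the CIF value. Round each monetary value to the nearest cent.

CIF = FOB price + freight + insurance
CIF = 31145.01 + 5172.30 + 578.01 = 36895.32

CIF value: EUR 36895.32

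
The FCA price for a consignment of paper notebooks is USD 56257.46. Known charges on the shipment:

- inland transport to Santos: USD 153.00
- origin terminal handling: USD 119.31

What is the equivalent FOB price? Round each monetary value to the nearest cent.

Not relevant to the conversion: inland to port — on the seller under both FCA and FOB; already in the FCA price and stays in the FOB price.
From FCA to FOB, the seller additionally bears: origin terminal.
FOB price = 56257.46 + 119.31 = 56376.77

FOB price: USD 56376.77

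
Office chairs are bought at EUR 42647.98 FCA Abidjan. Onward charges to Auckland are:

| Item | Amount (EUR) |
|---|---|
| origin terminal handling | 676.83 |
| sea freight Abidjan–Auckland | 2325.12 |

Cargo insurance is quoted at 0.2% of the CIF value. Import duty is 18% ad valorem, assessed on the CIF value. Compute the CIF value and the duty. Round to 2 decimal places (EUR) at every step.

Let C be the CIF value. C = FCA price + pre-shipment costs + freight + 0.2% × C
C − 0.2% × C = 42647.98 + 676.83 + 2325.12
0.998 × C = 45649.93
C = 45649.93 / 0.998 = 45741.41
Insurance premium = 0.2% × 45741.41 = 91.48
Import duty = 45741.41 × 18% = 8233.45

CIF value: EUR 45741.41; import duty: EUR 8233.45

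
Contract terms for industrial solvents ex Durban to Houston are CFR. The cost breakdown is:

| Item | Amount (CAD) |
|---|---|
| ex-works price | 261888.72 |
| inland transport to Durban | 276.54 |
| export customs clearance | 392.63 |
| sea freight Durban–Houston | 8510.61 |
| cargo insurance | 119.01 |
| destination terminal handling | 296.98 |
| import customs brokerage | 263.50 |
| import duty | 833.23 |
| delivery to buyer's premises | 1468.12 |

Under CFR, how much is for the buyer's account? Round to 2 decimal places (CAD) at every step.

Buyer's account: CAD 2980.84

CFR: the seller pays costs through ocean freight to the destination port, but not insurance.
Seller's account: goods 261888.72 + inland to port 276.54 + export clearance 392.63 + freight 8510.61 = 271068.50
Buyer's account: insurance 119.01 + destination terminal 296.98 + brokerage 263.50 + duty 833.23 + delivery 1468.12 = 2980.84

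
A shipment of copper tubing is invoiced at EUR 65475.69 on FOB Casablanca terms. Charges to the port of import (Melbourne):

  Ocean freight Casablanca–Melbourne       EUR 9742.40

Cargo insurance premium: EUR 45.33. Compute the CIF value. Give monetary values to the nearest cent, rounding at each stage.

CIF = FOB price + freight + insurance
CIF = 65475.69 + 9742.40 + 45.33 = 75263.42

CIF value: EUR 75263.42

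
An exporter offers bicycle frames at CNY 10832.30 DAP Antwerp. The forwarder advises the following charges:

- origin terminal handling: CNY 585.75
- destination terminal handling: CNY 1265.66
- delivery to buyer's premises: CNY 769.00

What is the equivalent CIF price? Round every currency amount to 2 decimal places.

CIF price: CNY 8797.64

Not relevant to the conversion: origin terminal — on the seller under both DAP and CIF; already in the DAP price and stays in the CIF price.
From DAP to CIF, the seller no longer bears: destination terminal, delivery.
CIF price = 10832.30 − 1265.66 − 769.00 = 8797.64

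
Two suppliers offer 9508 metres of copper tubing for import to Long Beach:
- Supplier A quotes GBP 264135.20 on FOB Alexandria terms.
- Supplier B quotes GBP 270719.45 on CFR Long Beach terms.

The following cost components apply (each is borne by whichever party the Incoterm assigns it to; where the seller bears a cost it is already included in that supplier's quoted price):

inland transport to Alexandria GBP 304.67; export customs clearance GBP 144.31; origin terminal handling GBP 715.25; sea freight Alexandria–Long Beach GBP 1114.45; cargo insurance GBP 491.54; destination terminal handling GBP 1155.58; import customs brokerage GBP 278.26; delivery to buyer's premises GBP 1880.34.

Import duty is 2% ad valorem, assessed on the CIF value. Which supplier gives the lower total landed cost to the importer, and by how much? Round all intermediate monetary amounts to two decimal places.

Supplier A is cheaper by GBP 5579.20

Supplier A (FOB):
CIF value = FOB price + freight + insurance = 264135.20 + 1114.45 + 491.54 = 265741.19
Import duty = 265741.19 × 2% = 5314.82
Buyer bears (A): 1114.45 + 491.54 + 1155.58 + 278.26 + 1880.34 = 4920.17
Landed cost (A) = invoice 264135.20 + 4920.17 + duty 5314.82 = 274370.19
Supplier B (CFR):
CIF value = CFR price + insurance = 270719.45 + 491.54 = 271210.99
Import duty = 271210.99 × 2% = 5424.22
Buyer bears (B): 491.54 + 1155.58 + 278.26 + 1880.34 = 3805.72
Landed cost (B) = invoice 270719.45 + 3805.72 + duty 5424.22 = 279949.39
Difference = |274370.19 − 279949.39| = 5579.20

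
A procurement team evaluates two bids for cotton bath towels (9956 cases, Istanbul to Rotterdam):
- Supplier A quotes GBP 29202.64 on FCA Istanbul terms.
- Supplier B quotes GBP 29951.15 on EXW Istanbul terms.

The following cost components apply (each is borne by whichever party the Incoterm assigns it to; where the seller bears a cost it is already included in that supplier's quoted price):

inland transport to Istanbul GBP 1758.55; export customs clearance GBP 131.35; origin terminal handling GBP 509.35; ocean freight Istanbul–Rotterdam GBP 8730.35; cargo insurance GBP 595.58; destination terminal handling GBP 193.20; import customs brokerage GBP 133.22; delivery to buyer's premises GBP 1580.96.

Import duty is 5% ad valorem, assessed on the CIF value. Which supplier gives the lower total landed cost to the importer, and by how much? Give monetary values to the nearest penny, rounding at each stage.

Supplier A is cheaper by GBP 2770.33

Supplier A (FCA):
CIF value = FCA price + origin terminal + freight + insurance = 29202.64 + 509.35 + 8730.35 + 595.58 = 39037.92
Import duty = 39037.92 × 5% = 1951.90
Buyer bears (A): 509.35 + 8730.35 + 595.58 + 193.20 + 133.22 + 1580.96 = 11742.66
Landed cost (A) = invoice 29202.64 + 11742.66 + duty 1951.90 = 42897.20
Supplier B (EXW):
CIF value = EXW price + inland to port + export clearance + origin terminal + freight + insurance = 29951.15 + 1758.55 + 131.35 + 509.35 + 8730.35 + 595.58 = 41676.33
Import duty = 41676.33 × 5% = 2083.82
Buyer bears (B): 1758.55 + 131.35 + 509.35 + 8730.35 + 595.58 + 193.20 + 133.22 + 1580.96 = 13632.56
Landed cost (B) = invoice 29951.15 + 13632.56 + duty 2083.82 = 45667.53
Difference = |42897.20 − 45667.53| = 2770.33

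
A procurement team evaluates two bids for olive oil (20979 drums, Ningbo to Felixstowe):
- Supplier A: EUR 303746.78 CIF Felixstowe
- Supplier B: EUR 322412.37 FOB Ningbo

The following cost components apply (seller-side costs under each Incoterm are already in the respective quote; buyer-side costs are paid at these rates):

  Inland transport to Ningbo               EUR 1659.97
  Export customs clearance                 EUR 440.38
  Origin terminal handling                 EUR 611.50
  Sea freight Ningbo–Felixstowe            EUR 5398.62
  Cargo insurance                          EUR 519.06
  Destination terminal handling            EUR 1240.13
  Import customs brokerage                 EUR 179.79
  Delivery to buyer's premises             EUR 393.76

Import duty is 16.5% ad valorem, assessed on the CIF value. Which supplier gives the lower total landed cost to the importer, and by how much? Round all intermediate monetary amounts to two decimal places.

Supplier A (CIF):
The CIF price already equals the CIF value: 303746.78
Import duty = 303746.78 × 16.5% = 50118.22
Buyer bears (A): 1240.13 + 179.79 + 393.76 = 1813.68
Landed cost (A) = invoice 303746.78 + 1813.68 + duty 50118.22 = 355678.68
Supplier B (FOB):
CIF value = FOB price + freight + insurance = 322412.37 + 5398.62 + 519.06 = 328330.05
Import duty = 328330.05 × 16.5% = 54174.46
Buyer bears (B): 5398.62 + 519.06 + 1240.13 + 179.79 + 393.76 = 7731.36
Landed cost (B) = invoice 322412.37 + 7731.36 + duty 54174.46 = 384318.19
Difference = |355678.68 − 384318.19| = 28639.51

Supplier A is cheaper by EUR 28639.51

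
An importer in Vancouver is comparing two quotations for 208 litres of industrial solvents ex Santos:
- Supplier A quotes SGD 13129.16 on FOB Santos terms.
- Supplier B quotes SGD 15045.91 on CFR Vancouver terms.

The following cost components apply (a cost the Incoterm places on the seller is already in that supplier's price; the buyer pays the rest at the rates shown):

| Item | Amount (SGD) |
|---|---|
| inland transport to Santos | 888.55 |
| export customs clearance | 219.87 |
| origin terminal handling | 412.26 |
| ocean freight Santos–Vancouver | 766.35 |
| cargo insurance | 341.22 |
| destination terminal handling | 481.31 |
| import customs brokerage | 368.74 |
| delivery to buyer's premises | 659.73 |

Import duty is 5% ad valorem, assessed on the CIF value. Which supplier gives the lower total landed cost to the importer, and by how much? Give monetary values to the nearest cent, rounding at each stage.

Supplier A (FOB):
CIF value = FOB price + freight + insurance = 13129.16 + 766.35 + 341.22 = 14236.73
Import duty = 14236.73 × 5% = 711.84
Buyer bears (A): 766.35 + 341.22 + 481.31 + 368.74 + 659.73 = 2617.35
Landed cost (A) = invoice 13129.16 + 2617.35 + duty 711.84 = 16458.35
Supplier B (CFR):
CIF value = CFR price + insurance = 15045.91 + 341.22 = 15387.13
Import duty = 15387.13 × 5% = 769.36
Buyer bears (B): 341.22 + 481.31 + 368.74 + 659.73 = 1851.00
Landed cost (B) = invoice 15045.91 + 1851.00 + duty 769.36 = 17666.27
Difference = |16458.35 − 17666.27| = 1207.92

Supplier A is cheaper by SGD 1207.92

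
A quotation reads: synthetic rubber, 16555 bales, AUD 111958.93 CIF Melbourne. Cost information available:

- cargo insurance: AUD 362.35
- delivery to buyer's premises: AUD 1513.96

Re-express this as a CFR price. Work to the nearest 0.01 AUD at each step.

Not relevant to the conversion: delivery — on the buyer under both terms; not part of either seller's price.
From CIF to CFR, the seller no longer bears: insurance.
CFR price = 111958.93 − 362.35 = 111596.58

CFR price: AUD 111596.58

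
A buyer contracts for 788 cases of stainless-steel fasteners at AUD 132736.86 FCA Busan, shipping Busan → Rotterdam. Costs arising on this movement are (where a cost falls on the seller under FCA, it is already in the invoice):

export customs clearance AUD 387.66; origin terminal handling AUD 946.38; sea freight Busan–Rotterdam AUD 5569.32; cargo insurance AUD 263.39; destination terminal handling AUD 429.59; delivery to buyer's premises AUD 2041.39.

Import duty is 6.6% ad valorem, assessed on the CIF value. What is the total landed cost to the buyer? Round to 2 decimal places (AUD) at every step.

Total landed cost: AUD 151194.98

FCA: the seller delivers export-cleared goods to the carrier; the buyer bears costs from that point.
Already in the invoice (seller's account under FCA): export clearance — exclude.
CIF value = FCA price + origin terminal + freight + insurance = 132736.86 + 946.38 + 5569.32 + 263.39 = 139515.95
Import duty = 139515.95 × 6.6% = 9208.05
Buyer bears: origin terminal 946.38 + freight 5569.32 + insurance 263.39 + destination terminal 429.59 + delivery 2041.39 + duty 9208.05 = 18458.12
Landed cost = invoice 132736.86 + 18458.12 = 151194.98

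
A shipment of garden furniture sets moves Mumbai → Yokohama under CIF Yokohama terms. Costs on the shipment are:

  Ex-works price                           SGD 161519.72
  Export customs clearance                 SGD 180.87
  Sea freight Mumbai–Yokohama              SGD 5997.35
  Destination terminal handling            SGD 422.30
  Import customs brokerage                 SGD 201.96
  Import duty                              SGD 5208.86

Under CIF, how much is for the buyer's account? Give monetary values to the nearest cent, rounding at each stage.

Buyer's account: SGD 5833.12

CIF: the seller pays costs through ocean freight and marine insurance to the destination port.
Seller's account: goods 161519.72 + export clearance 180.87 + freight 5997.35 = 167697.94
Buyer's account: destination terminal 422.30 + brokerage 201.96 + duty 5208.86 = 5833.12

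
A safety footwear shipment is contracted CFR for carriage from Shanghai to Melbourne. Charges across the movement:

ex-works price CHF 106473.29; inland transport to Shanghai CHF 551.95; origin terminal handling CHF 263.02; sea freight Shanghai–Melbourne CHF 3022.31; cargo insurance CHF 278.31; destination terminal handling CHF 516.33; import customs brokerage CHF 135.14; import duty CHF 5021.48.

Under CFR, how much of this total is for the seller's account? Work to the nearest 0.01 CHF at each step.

CFR: the seller pays costs through ocean freight to the destination port, but not insurance.
Seller's account: goods 106473.29 + inland to port 551.95 + origin terminal 263.02 + freight 3022.31 = 110310.57
Buyer's account: insurance 278.31 + destination terminal 516.33 + brokerage 135.14 + duty 5021.48 = 5951.26

Seller's account: CHF 110310.57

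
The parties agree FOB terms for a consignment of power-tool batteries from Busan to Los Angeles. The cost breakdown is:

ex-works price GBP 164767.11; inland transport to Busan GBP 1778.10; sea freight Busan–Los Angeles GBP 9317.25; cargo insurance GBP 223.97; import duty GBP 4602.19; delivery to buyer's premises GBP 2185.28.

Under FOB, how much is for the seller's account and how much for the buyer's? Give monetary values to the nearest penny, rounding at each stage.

FOB: the seller bears costs until goods are on board at the origin port; the buyer bears freight, insurance and all costs thereafter.
Seller's account: goods 164767.11 + inland to port 1778.10 = 166545.21
Buyer's account: freight 9317.25 + insurance 223.97 + duty 4602.19 + delivery 2185.28 = 16328.69

Seller: GBP 166545.21; buyer: GBP 16328.69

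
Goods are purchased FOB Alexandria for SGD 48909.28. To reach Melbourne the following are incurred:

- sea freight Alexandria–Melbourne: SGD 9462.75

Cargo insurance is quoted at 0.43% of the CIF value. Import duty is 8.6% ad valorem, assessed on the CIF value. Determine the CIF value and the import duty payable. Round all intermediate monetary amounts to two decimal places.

Let C be the CIF value. C = FOB price + freight + 0.43% × C
C − 0.43% × C = 48909.28 + 9462.75
0.9957 × C = 58372.03
C = 58372.03 / 0.9957 = 58624.11
Insurance premium = 0.43% × 58624.11 = 252.08
Import duty = 58624.11 × 8.6% = 5041.67

CIF value: SGD 58624.11; import duty: SGD 5041.67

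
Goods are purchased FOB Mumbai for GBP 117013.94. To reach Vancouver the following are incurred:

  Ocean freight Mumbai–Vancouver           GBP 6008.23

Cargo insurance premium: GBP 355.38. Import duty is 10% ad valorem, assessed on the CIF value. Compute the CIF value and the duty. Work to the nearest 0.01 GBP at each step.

CIF = FOB price + freight + insurance
CIF = 117013.94 + 6008.23 + 355.38 = 123377.55
Import duty = 123377.55 × 10% = 12337.76

CIF value: GBP 123377.55; import duty: GBP 12337.76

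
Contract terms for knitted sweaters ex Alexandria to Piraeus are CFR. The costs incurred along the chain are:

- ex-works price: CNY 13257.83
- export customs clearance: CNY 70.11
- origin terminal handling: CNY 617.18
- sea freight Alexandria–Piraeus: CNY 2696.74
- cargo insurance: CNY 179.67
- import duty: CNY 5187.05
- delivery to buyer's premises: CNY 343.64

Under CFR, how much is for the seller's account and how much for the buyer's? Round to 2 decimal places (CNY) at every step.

Seller: CNY 16641.86; buyer: CNY 5710.36

CFR: the seller pays costs through ocean freight to the destination port, but not insurance.
Seller's account: goods 13257.83 + export clearance 70.11 + origin terminal 617.18 + freight 2696.74 = 16641.86
Buyer's account: insurance 179.67 + duty 5187.05 + delivery 343.64 = 5710.36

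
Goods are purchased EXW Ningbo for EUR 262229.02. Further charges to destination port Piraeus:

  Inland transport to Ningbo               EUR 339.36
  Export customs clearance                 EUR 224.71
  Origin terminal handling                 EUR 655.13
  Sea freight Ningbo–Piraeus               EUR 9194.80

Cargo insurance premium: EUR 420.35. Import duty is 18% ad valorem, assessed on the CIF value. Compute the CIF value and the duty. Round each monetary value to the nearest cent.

CIF = EXW price + pre-shipment costs + freight + insurance
CIF = 262229.02 + 339.36 + 224.71 + 655.13 + 9194.80 + 420.35 = 273063.37
Import duty = 273063.37 × 18% = 49151.41

CIF value: EUR 273063.37; import duty: EUR 49151.41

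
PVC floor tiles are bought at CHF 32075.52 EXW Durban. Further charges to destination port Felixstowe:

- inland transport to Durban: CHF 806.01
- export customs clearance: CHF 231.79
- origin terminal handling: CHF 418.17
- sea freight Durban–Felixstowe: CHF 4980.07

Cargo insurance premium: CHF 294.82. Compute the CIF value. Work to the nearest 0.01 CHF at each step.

CIF value: CHF 38806.38

CIF = EXW price + pre-shipment costs + freight + insurance
CIF = 32075.52 + 806.01 + 231.79 + 418.17 + 4980.07 + 294.82 = 38806.38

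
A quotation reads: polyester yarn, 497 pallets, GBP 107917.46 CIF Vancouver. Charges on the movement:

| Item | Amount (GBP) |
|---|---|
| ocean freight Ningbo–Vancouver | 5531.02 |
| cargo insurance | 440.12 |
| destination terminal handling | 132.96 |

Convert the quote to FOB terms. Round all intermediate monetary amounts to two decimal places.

FOB price: GBP 101946.32

Not relevant to the conversion: destination terminal — on the buyer under both terms; not part of either seller's price.
From CIF to FOB, the seller no longer bears: freight, insurance.
FOB price = 107917.46 − 5531.02 − 440.12 = 101946.32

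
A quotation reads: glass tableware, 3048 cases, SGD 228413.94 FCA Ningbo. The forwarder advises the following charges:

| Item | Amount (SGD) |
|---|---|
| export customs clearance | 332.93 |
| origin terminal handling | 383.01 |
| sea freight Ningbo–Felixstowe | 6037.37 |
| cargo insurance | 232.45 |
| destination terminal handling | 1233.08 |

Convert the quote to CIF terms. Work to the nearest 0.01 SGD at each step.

Not relevant to the conversion: export clearance — on the seller under both FCA and CIF; already in the FCA price and stays in the CIF price. destination terminal — on the buyer under both terms; not part of either seller's price.
From FCA to CIF, the seller additionally bears: origin terminal, freight, insurance.
CIF price = 228413.94 + 383.01 + 6037.37 + 232.45 = 235066.77

CIF price: SGD 235066.77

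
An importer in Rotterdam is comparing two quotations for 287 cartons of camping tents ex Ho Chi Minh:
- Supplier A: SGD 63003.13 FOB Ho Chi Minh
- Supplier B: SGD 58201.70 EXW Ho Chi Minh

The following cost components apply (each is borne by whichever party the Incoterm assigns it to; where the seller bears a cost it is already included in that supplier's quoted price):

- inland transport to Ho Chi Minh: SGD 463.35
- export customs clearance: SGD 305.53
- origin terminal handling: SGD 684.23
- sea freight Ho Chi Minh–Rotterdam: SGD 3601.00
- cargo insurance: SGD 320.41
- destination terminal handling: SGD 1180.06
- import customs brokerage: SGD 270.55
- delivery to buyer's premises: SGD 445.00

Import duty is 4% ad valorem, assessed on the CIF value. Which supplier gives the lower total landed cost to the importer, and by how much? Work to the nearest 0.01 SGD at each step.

Supplier B is cheaper by SGD 3482.25

Supplier A (FOB):
CIF value = FOB price + freight + insurance = 63003.13 + 3601.00 + 320.41 = 66924.54
Import duty = 66924.54 × 4% = 2676.98
Buyer bears (A): 3601.00 + 320.41 + 1180.06 + 270.55 + 445.00 = 5817.02
Landed cost (A) = invoice 63003.13 + 5817.02 + duty 2676.98 = 71497.13
Supplier B (EXW):
CIF value = EXW price + inland to port + export clearance + origin terminal + freight + insurance = 58201.70 + 463.35 + 305.53 + 684.23 + 3601.00 + 320.41 = 63576.22
Import duty = 63576.22 × 4% = 2543.05
Buyer bears (B): 463.35 + 305.53 + 684.23 + 3601.00 + 320.41 + 1180.06 + 270.55 + 445.00 = 7270.13
Landed cost (B) = invoice 58201.70 + 7270.13 + duty 2543.05 = 68014.88
Difference = |71497.13 − 68014.88| = 3482.25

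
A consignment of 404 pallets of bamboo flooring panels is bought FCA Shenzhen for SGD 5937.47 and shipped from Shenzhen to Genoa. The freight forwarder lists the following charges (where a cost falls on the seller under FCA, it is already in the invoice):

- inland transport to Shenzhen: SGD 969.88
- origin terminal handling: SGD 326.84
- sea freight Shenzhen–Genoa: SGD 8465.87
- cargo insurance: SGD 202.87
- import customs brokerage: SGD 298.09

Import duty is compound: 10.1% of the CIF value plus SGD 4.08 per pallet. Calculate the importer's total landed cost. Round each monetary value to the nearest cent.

FCA: the seller delivers export-cleared goods to the carrier; the buyer bears costs from that point.
Already in the invoice (seller's account under FCA): inland to port — exclude.
CIF value = FCA price + origin terminal + freight + insurance = 5937.47 + 326.84 + 8465.87 + 202.87 = 14933.05
Ad valorem component: 14933.05 × 10.1% = 1508.24
Specific component: 404 × 4.08 = 1648.32
Import duty = 1508.24 + 1648.32 = 3156.56
Buyer bears: origin terminal 326.84 + freight 8465.87 + insurance 202.87 + brokerage 298.09 + duty 3156.56 = 12450.23
Landed cost = invoice 5937.47 + 12450.23 = 18387.70

Total landed cost: SGD 18387.70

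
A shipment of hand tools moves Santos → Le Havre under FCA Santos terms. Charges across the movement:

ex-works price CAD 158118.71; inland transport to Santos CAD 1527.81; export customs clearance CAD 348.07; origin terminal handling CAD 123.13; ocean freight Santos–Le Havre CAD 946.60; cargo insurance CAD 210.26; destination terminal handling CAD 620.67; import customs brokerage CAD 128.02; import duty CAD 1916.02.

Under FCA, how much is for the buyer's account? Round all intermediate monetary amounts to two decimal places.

FCA: the seller delivers export-cleared goods to the carrier; the buyer bears costs from that point.
Seller's account: goods 158118.71 + inland to port 1527.81 + export clearance 348.07 = 159994.59
Buyer's account: origin terminal 123.13 + freight 946.60 + insurance 210.26 + destination terminal 620.67 + brokerage 128.02 + duty 1916.02 = 3944.70

Buyer's account: CAD 3944.70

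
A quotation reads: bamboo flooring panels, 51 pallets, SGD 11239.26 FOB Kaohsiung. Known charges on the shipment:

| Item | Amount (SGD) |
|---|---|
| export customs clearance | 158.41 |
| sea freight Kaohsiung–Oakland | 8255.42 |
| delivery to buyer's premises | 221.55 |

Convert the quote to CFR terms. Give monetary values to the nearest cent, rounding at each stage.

CFR price: SGD 19494.68

Not relevant to the conversion: export clearance — on the seller under both FOB and CFR; already in the FOB price and stays in the CFR price. delivery — on the buyer under both terms; not part of either seller's price.
From FOB to CFR, the seller additionally bears: freight.
CFR price = 11239.26 + 8255.42 = 19494.68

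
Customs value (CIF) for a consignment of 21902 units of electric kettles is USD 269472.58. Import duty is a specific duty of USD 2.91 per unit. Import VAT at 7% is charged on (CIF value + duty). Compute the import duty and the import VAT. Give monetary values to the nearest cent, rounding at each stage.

Import duty: USD 63734.82; import VAT: USD 23324.52

Import duty = 21902 × 2.91 = 63734.82
VAT base = CIF + duty = 269472.58 + 63734.82 = 333207.40
Import VAT = 333207.40 × 7% = 23324.52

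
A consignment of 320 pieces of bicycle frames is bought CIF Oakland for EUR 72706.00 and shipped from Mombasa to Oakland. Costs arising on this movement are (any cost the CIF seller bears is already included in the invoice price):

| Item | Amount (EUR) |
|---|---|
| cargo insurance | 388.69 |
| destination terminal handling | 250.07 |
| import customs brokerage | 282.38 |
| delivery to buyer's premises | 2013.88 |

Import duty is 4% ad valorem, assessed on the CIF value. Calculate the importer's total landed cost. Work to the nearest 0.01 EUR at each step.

Total landed cost: EUR 78160.57

CIF: the seller pays costs through ocean freight and marine insurance to the destination port.
Already in the invoice (seller's account under CIF): insurance — exclude.
The CIF price already equals the CIF value: 72706.00
Import duty = 72706.00 × 4% = 2908.24
Buyer bears: destination terminal 250.07 + brokerage 282.38 + delivery 2013.88 + duty 2908.24 = 5454.57
Landed cost = invoice 72706.00 + 5454.57 = 78160.57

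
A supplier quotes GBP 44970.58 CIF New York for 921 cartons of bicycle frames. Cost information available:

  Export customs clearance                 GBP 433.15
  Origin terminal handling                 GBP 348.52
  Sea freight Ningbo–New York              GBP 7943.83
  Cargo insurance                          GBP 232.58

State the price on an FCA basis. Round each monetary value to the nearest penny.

FCA price: GBP 36445.65

Not relevant to the conversion: export clearance — on the seller under both CIF and FCA; already in the CIF price and stays in the FCA price.
From CIF to FCA, the seller no longer bears: origin terminal, freight, insurance.
FCA price = 44970.58 − 348.52 − 7943.83 − 232.58 = 36445.65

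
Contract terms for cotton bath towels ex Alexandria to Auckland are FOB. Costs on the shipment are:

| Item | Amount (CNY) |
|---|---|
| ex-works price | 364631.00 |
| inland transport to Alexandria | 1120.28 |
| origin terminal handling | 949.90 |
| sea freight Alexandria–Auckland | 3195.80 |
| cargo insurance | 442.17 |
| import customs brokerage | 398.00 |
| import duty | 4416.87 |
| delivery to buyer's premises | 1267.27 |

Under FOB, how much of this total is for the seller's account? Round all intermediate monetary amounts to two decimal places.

FOB: the seller bears costs until goods are on board at the origin port; the buyer bears freight, insurance and all costs thereafter.
Seller's account: goods 364631.00 + inland to port 1120.28 + origin terminal 949.90 = 366701.18
Buyer's account: freight 3195.80 + insurance 442.17 + brokerage 398.00 + duty 4416.87 + delivery 1267.27 = 9720.11

Seller's account: CNY 366701.18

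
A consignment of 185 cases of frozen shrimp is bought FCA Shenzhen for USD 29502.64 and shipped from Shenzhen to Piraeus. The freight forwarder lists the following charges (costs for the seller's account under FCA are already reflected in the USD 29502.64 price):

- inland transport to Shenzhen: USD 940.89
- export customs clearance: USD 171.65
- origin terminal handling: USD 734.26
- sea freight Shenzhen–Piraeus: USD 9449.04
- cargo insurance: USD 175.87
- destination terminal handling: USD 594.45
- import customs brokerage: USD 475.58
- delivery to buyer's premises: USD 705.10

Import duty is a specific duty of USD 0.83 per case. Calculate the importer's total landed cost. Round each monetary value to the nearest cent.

Total landed cost: USD 41790.49

FCA: the seller delivers export-cleared goods to the carrier; the buyer bears costs from that point.
Already in the invoice (seller's account under FCA): inland to port, export clearance — exclude.
CIF value = FCA price + origin terminal + freight + insurance = 29502.64 + 734.26 + 9449.04 + 175.87 = 39861.81
Import duty = 185 × 0.83 = 153.55
Buyer bears: origin terminal 734.26 + freight 9449.04 + insurance 175.87 + destination terminal 594.45 + brokerage 475.58 + delivery 705.10 + duty 153.55 = 12287.85
Landed cost = invoice 29502.64 + 12287.85 = 41790.49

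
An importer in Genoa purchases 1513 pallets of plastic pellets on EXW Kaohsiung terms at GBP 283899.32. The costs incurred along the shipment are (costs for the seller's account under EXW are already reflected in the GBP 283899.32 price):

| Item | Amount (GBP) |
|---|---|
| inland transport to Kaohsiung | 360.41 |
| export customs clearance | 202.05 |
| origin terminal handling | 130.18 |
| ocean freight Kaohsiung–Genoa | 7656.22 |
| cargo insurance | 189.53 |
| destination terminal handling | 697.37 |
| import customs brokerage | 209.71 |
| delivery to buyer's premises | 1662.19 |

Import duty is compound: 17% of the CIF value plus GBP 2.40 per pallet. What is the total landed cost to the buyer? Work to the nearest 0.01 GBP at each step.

EXW: the seller makes goods available at their premises; the buyer bears all onward costs.
CIF value = EXW price + inland to port + export clearance + origin terminal + freight + insurance = 283899.32 + 360.41 + 202.05 + 130.18 + 7656.22 + 189.53 = 292437.71
Ad valorem component: 292437.71 × 17% = 49714.41
Specific component: 1513 × 2.40 = 3631.20
Import duty = 49714.41 + 3631.20 = 53345.61
Buyer bears: inland to port 360.41 + export clearance 202.05 + origin terminal 130.18 + freight 7656.22 + insurance 189.53 + destination terminal 697.37 + brokerage 209.71 + delivery 1662.19 + duty 53345.61 = 64453.27
Landed cost = invoice 283899.32 + 64453.27 = 348352.59

Total landed cost: GBP 348352.59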